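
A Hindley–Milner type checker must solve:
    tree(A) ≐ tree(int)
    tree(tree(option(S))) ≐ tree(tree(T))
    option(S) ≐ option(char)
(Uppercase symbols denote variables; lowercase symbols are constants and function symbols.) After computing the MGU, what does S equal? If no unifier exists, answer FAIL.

Decompose tree/1: A ≐ int.
Bind A := int; no other remaining equation mentions A.
Decompose tree/1: tree(option(S)) ≐ tree(T).
Decompose tree/1: option(S) ≐ T.
Bind T := option(S); no other remaining equation mentions T.
Decompose option/1: S ≐ char.
Bind S := char. Substituting into the earlier binding gives T := option(char).
MGU = { A ↦ int, T ↦ option(char), S ↦ char }, so S ↦ char.

char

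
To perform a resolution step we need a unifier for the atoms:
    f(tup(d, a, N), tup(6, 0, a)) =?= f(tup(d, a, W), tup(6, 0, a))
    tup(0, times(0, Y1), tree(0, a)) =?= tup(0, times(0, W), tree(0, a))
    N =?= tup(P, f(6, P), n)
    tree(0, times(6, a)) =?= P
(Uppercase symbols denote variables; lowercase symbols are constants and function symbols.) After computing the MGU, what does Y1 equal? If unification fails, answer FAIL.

tup(tree(0, times(6, a)), f(6, tree(0, times(6, a))), n)

Decompose f/2: tup(d, a, N) =?= tup(d, a, W),  tup(6, 0, a) =?= tup(6, 0, a).
Decompose tup/3: d =?= d,  a =?= a,  N =?= W.
Delete trivial equation d =?= d.
Delete trivial equation a =?= a.
Bind N := W; substituting into the one remaining equation that mentions N gives: W =?= tup(P, f(6, P), n).
Delete trivial equation tup(6, 0, a) =?= tup(6, 0, a).
Decompose tup/3: 0 =?= 0,  times(0, Y1) =?= times(0, W),  tree(0, a) =?= tree(0, a).
Delete trivial equation 0 =?= 0.
Decompose times/2: 0 =?= 0,  Y1 =?= W.
Delete trivial equation 0 =?= 0.
Bind Y1 := W; no other remaining equation mentions Y1.
Delete trivial equation tree(0, a) =?= tree(0, a).
Bind W := tup(P, f(6, P), n); no other remaining equation mentions W. Substituting into the earlier bindings gives N := tup(P, f(6, P), n), Y1 := tup(P, f(6, P), n).
Bind P := tree(0, times(6, a)). Substituting into the earlier bindings gives N := tup(tree(0, times(6, a)), f(6, tree(0, times(6, a))), n), Y1 := tup(tree(0, times(6, a)), f(6, tree(0, times(6, a))), n), W := tup(tree(0, times(6, a)), f(6, tree(0, times(6, a))), n).
MGU = { N ↦ tup(tree(0, times(6, a)), f(6, tree(0, times(6, a))), n), Y1 ↦ tup(tree(0, times(6, a)), f(6, tree(0, times(6, a))), n), W ↦ tup(tree(0, times(6, a)), f(6, tree(0, times(6, a))), n), P ↦ tree(0, times(6, a)) }, so Y1 ↦ tup(tree(0, times(6, a)), f(6, tree(0, times(6, a))), n).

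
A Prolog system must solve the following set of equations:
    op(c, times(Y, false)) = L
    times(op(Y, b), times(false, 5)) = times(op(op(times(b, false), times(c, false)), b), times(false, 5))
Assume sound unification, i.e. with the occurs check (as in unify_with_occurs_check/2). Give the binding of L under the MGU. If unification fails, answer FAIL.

Bind L := op(c, times(Y, false)); no other remaining equation mentions L.
Decompose times/2: op(Y, b) = op(op(times(b, false), times(c, false)), b),  times(false, 5) = times(false, 5).
Decompose op/2: Y = op(times(b, false), times(c, false)),  b = b.
Bind Y := op(times(b, false), times(c, false)); no other remaining equation mentions Y. Substituting into the earlier binding gives L := op(c, times(op(times(b, false), times(c, false)), false)).
Delete trivial equation b = b.
Delete trivial equation times(false, 5) = times(false, 5).
MGU = { L = op(c, times(op(times(b, false), times(c, false)), false)), Y = op(times(b, false), times(c, false)) }, so L = op(c, times(op(times(b, false), times(c, false)), false)).

op(c, times(op(times(b, false), times(c, false)), false))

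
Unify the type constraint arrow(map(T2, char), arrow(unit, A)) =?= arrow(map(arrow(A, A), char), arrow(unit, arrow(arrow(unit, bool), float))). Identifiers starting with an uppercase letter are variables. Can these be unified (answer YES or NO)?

Decompose arrow/2: map(T2, char) =?= map(arrow(A, A), char),  arrow(unit, A) =?= arrow(unit, arrow(arrow(unit, bool), float)).
Decompose map/2: T2 =?= arrow(A, A),  char =?= char.
Bind T2 := arrow(A, A); no other remaining equation mentions T2.
Delete trivial equation char =?= char.
Decompose arrow/2: unit =?= unit,  A =?= arrow(arrow(unit, bool), float).
Delete trivial equation unit =?= unit.
Bind A := arrow(arrow(unit, bool), float). Substituting into the earlier binding gives T2 := arrow(arrow(arrow(unit, bool), float), arrow(arrow(unit, bool), float)).
No equations remain and no clash or occurs-check failure arose, so a unifier exists.

YES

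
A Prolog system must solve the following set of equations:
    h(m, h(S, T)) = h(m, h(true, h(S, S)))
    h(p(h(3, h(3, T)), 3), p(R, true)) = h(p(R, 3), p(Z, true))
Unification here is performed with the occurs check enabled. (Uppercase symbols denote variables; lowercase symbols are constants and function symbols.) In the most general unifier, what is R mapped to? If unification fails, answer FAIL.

Decompose h/2: m = m,  h(S, T) = h(true, h(S, S)).
Delete trivial equation m = m.
Decompose h/2: S = true,  T = h(S, S).
Bind S := true; substituting into the one remaining equation that mentions S gives: T = h(true, true).
Bind T := h(true, true); substituting into the remaining equation gives: h(p(h(3, h(3, h(true, true))), 3), p(R, true)) = h(p(R, 3), p(Z, true)).
Decompose h/2: p(h(3, h(3, h(true, true))), 3) = p(R, 3),  p(R, true) = p(Z, true).
Decompose p/2: h(3, h(3, h(true, true))) = R,  3 = 3.
Bind R := h(3, h(3, h(true, true))); substituting into the one remaining equation that mentions R gives: p(h(3, h(3, h(true, true))), true) = p(Z, true).
Delete trivial equation 3 = 3.
Decompose p/2: h(3, h(3, h(true, true))) = Z,  true = true.
Bind Z := h(3, h(3, h(true, true))); no other remaining equation mentions Z.
Delete trivial equation true = true.
MGU = { S -> true, T -> h(true, true), R -> h(3, h(3, h(true, true))), Z -> h(3, h(3, h(true, true))) }, so R -> h(3, h(3, h(true, true))).

h(3, h(3, h(true, true)))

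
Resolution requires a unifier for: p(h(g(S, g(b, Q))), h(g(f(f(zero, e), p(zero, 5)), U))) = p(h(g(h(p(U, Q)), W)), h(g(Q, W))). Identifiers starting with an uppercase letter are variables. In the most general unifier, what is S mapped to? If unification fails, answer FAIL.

h(p(g(b, f(f(zero, e), p(zero, 5))), f(f(zero, e), p(zero, 5))))

Decompose p/2: h(g(S, g(b, Q))) = h(g(h(p(U, Q)), W)),  h(g(f(f(zero, e), p(zero, 5)), U)) = h(g(Q, W)).
Decompose h/1: g(S, g(b, Q)) = g(h(p(U, Q)), W).
Decompose g/2: S = h(p(U, Q)),  g(b, Q) = W.
Bind S := h(p(U, Q)); no other remaining equation mentions S.
Bind W := g(b, Q); substituting into the remaining equation gives: h(g(f(f(zero, e), p(zero, 5)), U)) = h(g(Q, g(b, Q))).
Decompose h/1: g(f(f(zero, e), p(zero, 5)), U) = g(Q, g(b, Q)).
Decompose g/2: f(f(zero, e), p(zero, 5)) = Q,  U = g(b, Q).
Bind Q := f(f(zero, e), p(zero, 5)); substituting into the remaining equation gives: U = g(b, f(f(zero, e), p(zero, 5))). Substituting into the earlier bindings gives S := h(p(U, f(f(zero, e), p(zero, 5)))), W := g(b, f(f(zero, e), p(zero, 5))).
Bind U := g(b, f(f(zero, e), p(zero, 5))). Substituting into the earlier binding gives S := h(p(g(b, f(f(zero, e), p(zero, 5))), f(f(zero, e), p(zero, 5)))).
MGU = { S := h(p(g(b, f(f(zero, e), p(zero, 5))), f(f(zero, e), p(zero, 5)))), W := g(b, f(f(zero, e), p(zero, 5))), Q := f(f(zero, e), p(zero, 5)), U := g(b, f(f(zero, e), p(zero, 5))) }, so S := h(p(g(b, f(f(zero, e), p(zero, 5))), f(f(zero, e), p(zero, 5)))).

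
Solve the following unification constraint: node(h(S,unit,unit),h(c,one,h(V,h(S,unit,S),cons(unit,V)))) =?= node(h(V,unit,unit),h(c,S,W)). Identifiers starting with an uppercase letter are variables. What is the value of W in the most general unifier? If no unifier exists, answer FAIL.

Decompose node/2: h(S,unit,unit) =?= h(V,unit,unit),  h(c,one,h(V,h(S,unit,S),cons(unit,V))) =?= h(c,S,W).
Decompose h/3: S =?= V,  unit =?= unit,  unit =?= unit.
Bind S := V; substituting into the one remaining equation that mentions S gives: h(c,one,h(V,h(V,unit,V),cons(unit,V))) =?= h(c,V,W).
Delete trivial equation unit =?= unit.
Delete trivial equation unit =?= unit.
Decompose h/3: c =?= c,  one =?= V,  h(V,h(V,unit,V),cons(unit,V)) =?= W.
Delete trivial equation c =?= c.
Bind V := one; substituting into the remaining equation gives: h(one,h(one,unit,one),cons(unit,one)) =?= W. Substituting into the earlier binding gives S := one.
Bind W := h(one,h(one,unit,one),cons(unit,one)).
MGU = { S := one, V := one, W := h(one,h(one,unit,one),cons(unit,one)) }, so W := h(one,h(one,unit,one),cons(unit,one)).

h(one,h(one,unit,one),cons(unit,one))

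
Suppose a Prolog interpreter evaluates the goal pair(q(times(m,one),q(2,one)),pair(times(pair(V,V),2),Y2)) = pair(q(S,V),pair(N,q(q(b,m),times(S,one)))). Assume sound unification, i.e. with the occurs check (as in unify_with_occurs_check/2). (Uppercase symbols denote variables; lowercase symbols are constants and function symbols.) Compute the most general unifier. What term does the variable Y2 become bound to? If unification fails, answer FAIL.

q(q(b,m),times(times(m,one),one))

Decompose pair/2: q(times(m,one),q(2,one)) = q(S,V),  pair(times(pair(V,V),2),Y2) = pair(N,q(q(b,m),times(S,one))).
Decompose q/2: times(m,one) = S,  q(2,one) = V.
Bind S := times(m,one); substituting into the one remaining equation that mentions S gives: pair(times(pair(V,V),2),Y2) = pair(N,q(q(b,m),times(times(m,one),one))).
Bind V := q(2,one); substituting into the remaining equation gives: pair(times(pair(q(2,one),q(2,one)),2),Y2) = pair(N,q(q(b,m),times(times(m,one),one))).
Decompose pair/2: times(pair(q(2,one),q(2,one)),2) = N,  Y2 = q(q(b,m),times(times(m,one),one)).
Bind N := times(pair(q(2,one),q(2,one)),2); no other remaining equation mentions N.
Bind Y2 := q(q(b,m),times(times(m,one),one)).
MGU = { S ↦ times(m,one), V ↦ q(2,one), N ↦ times(pair(q(2,one),q(2,one)),2), Y2 ↦ q(q(b,m),times(times(m,one),one)) }, so Y2 ↦ q(q(b,m),times(times(m,one),one)).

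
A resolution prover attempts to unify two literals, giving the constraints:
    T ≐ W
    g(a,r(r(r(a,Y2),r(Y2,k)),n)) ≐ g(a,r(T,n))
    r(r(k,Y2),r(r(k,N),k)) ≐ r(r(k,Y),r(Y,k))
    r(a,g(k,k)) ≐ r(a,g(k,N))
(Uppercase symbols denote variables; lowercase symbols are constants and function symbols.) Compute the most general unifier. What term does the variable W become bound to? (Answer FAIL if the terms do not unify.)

Bind T := W; substituting into the one remaining equation that mentions T gives: g(a,r(r(r(a,Y2),r(Y2,k)),n)) ≐ g(a,r(W,n)).
Decompose g/2: a ≐ a,  r(r(r(a,Y2),r(Y2,k)),n) ≐ r(W,n).
Delete trivial equation a ≐ a.
Decompose r/2: r(r(a,Y2),r(Y2,k)) ≐ W,  n ≐ n.
Bind W := r(r(a,Y2),r(Y2,k)); no other remaining equation mentions W. Substituting into the earlier binding gives T := r(r(a,Y2),r(Y2,k)).
Delete trivial equation n ≐ n.
Decompose r/2: r(k,Y2) ≐ r(k,Y),  r(r(k,N),k) ≐ r(Y,k).
Decompose r/2: k ≐ k,  Y2 ≐ Y.
Delete trivial equation k ≐ k.
Bind Y2 := Y; no other remaining equation mentions Y2. Substituting into the earlier bindings gives T := r(r(a,Y),r(Y,k)), W := r(r(a,Y),r(Y,k)).
Decompose r/2: r(k,N) ≐ Y,  k ≐ k.
Bind Y := r(k,N); no other remaining equation mentions Y. Substituting into the earlier bindings gives T := r(r(a,r(k,N)),r(r(k,N),k)), W := r(r(a,r(k,N)),r(r(k,N),k)), Y2 := r(k,N).
Delete trivial equation k ≐ k.
Decompose r/2: a ≐ a,  g(k,k) ≐ g(k,N).
Delete trivial equation a ≐ a.
Decompose g/2: k ≐ k,  k ≐ N.
Delete trivial equation k ≐ k.
Bind N := k. Substituting into the earlier bindings gives T := r(r(a,r(k,k)),r(r(k,k),k)), W := r(r(a,r(k,k)),r(r(k,k),k)), Y2 := r(k,k), Y := r(k,k).
MGU = { T := r(r(a,r(k,k)),r(r(k,k),k)), W := r(r(a,r(k,k)),r(r(k,k),k)), Y2 := r(k,k), Y := r(k,k), N := k }, so W := r(r(a,r(k,k)),r(r(k,k),k)).

r(r(a,r(k,k)),r(r(k,k),k))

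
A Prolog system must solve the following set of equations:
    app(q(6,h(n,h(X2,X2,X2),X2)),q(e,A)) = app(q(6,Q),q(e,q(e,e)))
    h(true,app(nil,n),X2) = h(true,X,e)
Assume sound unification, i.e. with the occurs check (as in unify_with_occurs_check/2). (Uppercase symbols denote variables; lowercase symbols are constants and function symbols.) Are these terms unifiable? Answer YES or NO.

Decompose app/2: q(6,h(n,h(X2,X2,X2),X2)) = q(6,Q),  q(e,A) = q(e,q(e,e)).
Decompose q/2: 6 = 6,  h(n,h(X2,X2,X2),X2) = Q.
Delete trivial equation 6 = 6.
Bind Q := h(n,h(X2,X2,X2),X2); no other remaining equation mentions Q.
Decompose q/2: e = e,  A = q(e,e).
Delete trivial equation e = e.
Bind A := q(e,e); no other remaining equation mentions A.
Decompose h/3: true = true,  app(nil,n) = X,  X2 = e.
Delete trivial equation true = true.
Bind X := app(nil,n); no other remaining equation mentions X.
Bind X2 := e. Substituting into the earlier binding gives Q := h(n,h(e,e,e),e).
No equations remain and no clash or occurs-check failure arose, so a unifier exists.

YES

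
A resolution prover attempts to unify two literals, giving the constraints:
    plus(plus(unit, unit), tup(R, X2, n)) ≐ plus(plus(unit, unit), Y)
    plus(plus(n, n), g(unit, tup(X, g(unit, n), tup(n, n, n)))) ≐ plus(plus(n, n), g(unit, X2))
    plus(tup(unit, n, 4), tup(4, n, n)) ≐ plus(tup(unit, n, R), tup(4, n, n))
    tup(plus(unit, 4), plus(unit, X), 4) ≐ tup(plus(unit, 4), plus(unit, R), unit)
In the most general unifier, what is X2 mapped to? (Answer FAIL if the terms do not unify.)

FAIL

Decompose plus/2: plus(unit, unit) ≐ plus(unit, unit),  tup(R, X2, n) ≐ Y.
Delete trivial equation plus(unit, unit) ≐ plus(unit, unit).
Bind Y := tup(R, X2, n); no other remaining equation mentions Y.
Decompose plus/2: plus(n, n) ≐ plus(n, n),  g(unit, tup(X, g(unit, n), tup(n, n, n))) ≐ g(unit, X2).
Delete trivial equation plus(n, n) ≐ plus(n, n).
Decompose g/2: unit ≐ unit,  tup(X, g(unit, n), tup(n, n, n)) ≐ X2.
Delete trivial equation unit ≐ unit.
Bind X2 := tup(X, g(unit, n), tup(n, n, n)); no other remaining equation mentions X2. Substituting into the earlier binding gives Y := tup(R, tup(X, g(unit, n), tup(n, n, n)), n).
Decompose plus/2: tup(unit, n, 4) ≐ tup(unit, n, R),  tup(4, n, n) ≐ tup(4, n, n).
Decompose tup/3: unit ≐ unit,  n ≐ n,  4 ≐ R.
Delete trivial equation unit ≐ unit.
Delete trivial equation n ≐ n.
Bind R := 4; substituting into the one remaining equation that mentions R gives: tup(plus(unit, 4), plus(unit, X), 4) ≐ tup(plus(unit, 4), plus(unit, 4), unit). Substituting into the earlier binding gives Y := tup(4, tup(X, g(unit, n), tup(n, n, n)), n).
Delete trivial equation tup(4, n, n) ≐ tup(4, n, n).
Decompose tup/3: plus(unit, 4) ≐ plus(unit, 4),  plus(unit, X) ≐ plus(unit, 4),  4 ≐ unit.
Delete trivial equation plus(unit, 4) ≐ plus(unit, 4).
Decompose plus/2: unit ≐ unit,  X ≐ 4.
Delete trivial equation unit ≐ unit.
Bind X := 4; no other remaining equation mentions X. Substituting into the earlier bindings gives Y := tup(4, tup(4, g(unit, n), tup(n, n, n)), n), X2 := tup(4, g(unit, n), tup(n, n, n)).
Clash: constants 4 and unit differ; no unifier exists.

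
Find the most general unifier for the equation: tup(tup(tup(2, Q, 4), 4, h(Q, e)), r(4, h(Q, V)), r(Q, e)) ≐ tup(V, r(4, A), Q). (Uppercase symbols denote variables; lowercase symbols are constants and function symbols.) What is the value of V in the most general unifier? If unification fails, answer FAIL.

Decompose tup/3: tup(tup(2, Q, 4), 4, h(Q, e)) ≐ V,  r(4, h(Q, V)) ≐ r(4, A),  r(Q, e) ≐ Q.
Bind V := tup(tup(2, Q, 4), 4, h(Q, e)); substituting into the one remaining equation that mentions V gives: r(4, h(Q, tup(tup(2, Q, 4), 4, h(Q, e)))) ≐ r(4, A).
Decompose r/2: 4 ≐ 4,  h(Q, tup(tup(2, Q, 4), 4, h(Q, e))) ≐ A.
Delete trivial equation 4 ≐ 4.
Bind A := h(Q, tup(tup(2, Q, 4), 4, h(Q, e))); no other remaining equation mentions A.
Occurs check fails: Q occurs in r(Q, e); the equation Q ≐ r(Q, e) has no finite solution.

FAIL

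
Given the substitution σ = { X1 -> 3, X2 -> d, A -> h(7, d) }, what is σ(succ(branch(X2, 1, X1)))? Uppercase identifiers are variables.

Replace each occurrence of X1 with 3.
Replace each occurrence of X2 with d.
Result: succ(branch(d, 1, 3)).

succ(branch(d, 1, 3))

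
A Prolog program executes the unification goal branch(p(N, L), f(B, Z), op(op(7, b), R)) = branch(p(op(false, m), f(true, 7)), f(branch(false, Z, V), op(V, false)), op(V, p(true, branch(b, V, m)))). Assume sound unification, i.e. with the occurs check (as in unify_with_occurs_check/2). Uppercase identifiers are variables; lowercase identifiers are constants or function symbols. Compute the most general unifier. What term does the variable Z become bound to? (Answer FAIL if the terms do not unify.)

Decompose branch/3: p(N, L) = p(op(false, m), f(true, 7)),  f(B, Z) = f(branch(false, Z, V), op(V, false)),  op(op(7, b), R) = op(V, p(true, branch(b, V, m))).
Decompose p/2: N = op(false, m),  L = f(true, 7).
Bind N := op(false, m); no other remaining equation mentions N.
Bind L := f(true, 7); no other remaining equation mentions L.
Decompose f/2: B = branch(false, Z, V),  Z = op(V, false).
Bind B := branch(false, Z, V); no other remaining equation mentions B.
Bind Z := op(V, false); no other remaining equation mentions Z. Substituting into the earlier binding gives B := branch(false, op(V, false), V).
Decompose op/2: op(7, b) = V,  R = p(true, branch(b, V, m)).
Bind V := op(7, b); substituting into the remaining equation gives: R = p(true, branch(b, op(7, b), m)). Substituting into the earlier bindings gives B := branch(false, op(op(7, b), false), op(7, b)), Z := op(op(7, b), false).
Bind R := p(true, branch(b, op(7, b), m)).
MGU = { N -> op(false, m), L -> f(true, 7), B -> branch(false, op(op(7, b), false), op(7, b)), Z -> op(op(7, b), false), V -> op(7, b), R -> p(true, branch(b, op(7, b), m)) }, so Z -> op(op(7, b), false).

op(op(7, b), false)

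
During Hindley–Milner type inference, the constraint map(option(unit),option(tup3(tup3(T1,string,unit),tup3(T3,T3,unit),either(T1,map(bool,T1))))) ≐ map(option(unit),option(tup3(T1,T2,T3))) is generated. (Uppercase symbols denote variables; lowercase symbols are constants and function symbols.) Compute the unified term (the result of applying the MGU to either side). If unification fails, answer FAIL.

FAIL

Decompose map/2: option(unit) ≐ option(unit),  option(tup3(tup3(T1,string,unit),tup3(T3,T3,unit),either(T1,map(bool,T1)))) ≐ option(tup3(T1,T2,T3)).
Delete trivial equation option(unit) ≐ option(unit).
Decompose option/1: tup3(tup3(T1,string,unit),tup3(T3,T3,unit),either(T1,map(bool,T1))) ≐ tup3(T1,T2,T3).
Decompose tup3/3: tup3(T1,string,unit) ≐ T1,  tup3(T3,T3,unit) ≐ T2,  either(T1,map(bool,T1)) ≐ T3.
Occurs check fails: T1 occurs in tup3(T1,string,unit); the equation T1 ≐ tup3(T1,string,unit) has no finite solution.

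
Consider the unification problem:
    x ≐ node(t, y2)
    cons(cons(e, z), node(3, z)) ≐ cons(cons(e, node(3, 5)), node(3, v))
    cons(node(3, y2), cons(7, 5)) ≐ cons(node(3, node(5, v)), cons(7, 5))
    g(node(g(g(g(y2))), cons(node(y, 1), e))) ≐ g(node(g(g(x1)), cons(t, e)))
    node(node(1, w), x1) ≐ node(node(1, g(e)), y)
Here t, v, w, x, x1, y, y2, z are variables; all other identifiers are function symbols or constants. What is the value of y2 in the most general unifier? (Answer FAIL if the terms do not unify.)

Bind x := node(t, y2); no other remaining equation mentions x.
Decompose cons/2: cons(e, z) ≐ cons(e, node(3, 5)),  node(3, z) ≐ node(3, v).
Decompose cons/2: e ≐ e,  z ≐ node(3, 5).
Delete trivial equation e ≐ e.
Bind z := node(3, 5); substituting into the one remaining equation that mentions z gives: node(3, node(3, 5)) ≐ node(3, v).
Decompose node/2: 3 ≐ 3,  node(3, 5) ≐ v.
Delete trivial equation 3 ≐ 3.
Bind v := node(3, 5); substituting into the one remaining equation that mentions v gives: cons(node(3, y2), cons(7, 5)) ≐ cons(node(3, node(5, node(3, 5))), cons(7, 5)).
Decompose cons/2: node(3, y2) ≐ node(3, node(5, node(3, 5))),  cons(7, 5) ≐ cons(7, 5).
Decompose node/2: 3 ≐ 3,  y2 ≐ node(5, node(3, 5)).
Delete trivial equation 3 ≐ 3.
Bind y2 := node(5, node(3, 5)); substituting into the one remaining equation that mentions y2 gives: g(node(g(g(g(node(5, node(3, 5))))), cons(node(y, 1), e))) ≐ g(node(g(g(x1)), cons(t, e))). Substituting into the earlier binding gives x := node(t, node(5, node(3, 5))).
Delete trivial equation cons(7, 5) ≐ cons(7, 5).
Decompose g/1: node(g(g(g(node(5, node(3, 5))))), cons(node(y, 1), e)) ≐ node(g(g(x1)), cons(t, e)).
Decompose node/2: g(g(g(node(5, node(3, 5))))) ≐ g(g(x1)),  cons(node(y, 1), e) ≐ cons(t, e).
Decompose g/1: g(g(node(5, node(3, 5)))) ≐ g(x1).
Decompose g/1: g(node(5, node(3, 5))) ≐ x1.
Bind x1 := g(node(5, node(3, 5))); substituting into the one remaining equation that mentions x1 gives: node(node(1, w), g(node(5, node(3, 5)))) ≐ node(node(1, g(e)), y).
Decompose cons/2: node(y, 1) ≐ t,  e ≐ e.
Bind t := node(y, 1); no other remaining equation mentions t. Substituting into the earlier binding gives x := node(node(y, 1), node(5, node(3, 5))).
Delete trivial equation e ≐ e.
Decompose node/2: node(1, w) ≐ node(1, g(e)),  g(node(5, node(3, 5))) ≐ y.
Decompose node/2: 1 ≐ 1,  w ≐ g(e).
Delete trivial equation 1 ≐ 1.
Bind w := g(e); no other remaining equation mentions w.
Bind y := g(node(5, node(3, 5))). Substituting into the earlier bindings gives x := node(node(g(node(5, node(3, 5))), 1), node(5, node(3, 5))), t := node(g(node(5, node(3, 5))), 1).
MGU = { x ↦ node(node(g(node(5, node(3, 5))), 1), node(5, node(3, 5))), z ↦ node(3, 5), v ↦ node(3, 5), y2 ↦ node(5, node(3, 5)), x1 ↦ g(node(5, node(3, 5))), t ↦ node(g(node(5, node(3, 5))), 1), w ↦ g(e), y ↦ g(node(5, node(3, 5))) }, so y2 ↦ node(5, node(3, 5)).

node(5, node(3, 5))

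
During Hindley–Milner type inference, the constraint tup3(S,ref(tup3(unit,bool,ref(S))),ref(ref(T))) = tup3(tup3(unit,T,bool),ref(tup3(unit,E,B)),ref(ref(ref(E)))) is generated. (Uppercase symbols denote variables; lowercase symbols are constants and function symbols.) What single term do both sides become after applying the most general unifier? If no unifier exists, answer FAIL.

Decompose tup3/3: S = tup3(unit,T,bool),  ref(tup3(unit,bool,ref(S))) = ref(tup3(unit,E,B)),  ref(ref(T)) = ref(ref(ref(E))).
Bind S := tup3(unit,T,bool); substituting into the one remaining equation that mentions S gives: ref(tup3(unit,bool,ref(tup3(unit,T,bool)))) = ref(tup3(unit,E,B)).
Decompose ref/1: tup3(unit,bool,ref(tup3(unit,T,bool))) = tup3(unit,E,B).
Decompose tup3/3: unit = unit,  bool = E,  ref(tup3(unit,T,bool)) = B.
Delete trivial equation unit = unit.
Bind E := bool; substituting into the one remaining equation that mentions E gives: ref(ref(T)) = ref(ref(ref(bool))).
Bind B := ref(tup3(unit,T,bool)); no other remaining equation mentions B.
Decompose ref/1: ref(T) = ref(ref(bool)).
Decompose ref/1: T = ref(bool).
Bind T := ref(bool). Substituting into the earlier bindings gives S := tup3(unit,ref(bool),bool), B := ref(tup3(unit,ref(bool),bool)).
Applying the MGU to either side gives tup3(tup3(unit,ref(bool),bool),ref(tup3(unit,bool,ref(tup3(unit,ref(bool),bool)))),ref(ref(ref(bool)))).

tup3(tup3(unit,ref(bool),bool),ref(tup3(unit,bool,ref(tup3(unit,ref(bool),bool)))),ref(ref(ref(bool))))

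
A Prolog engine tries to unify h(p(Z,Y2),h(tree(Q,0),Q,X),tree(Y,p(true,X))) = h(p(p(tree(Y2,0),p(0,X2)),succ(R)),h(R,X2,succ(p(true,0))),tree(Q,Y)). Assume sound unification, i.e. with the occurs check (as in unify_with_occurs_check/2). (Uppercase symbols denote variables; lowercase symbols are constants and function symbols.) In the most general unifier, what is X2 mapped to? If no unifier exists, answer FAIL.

Decompose h/3: p(Z,Y2) = p(p(tree(Y2,0),p(0,X2)),succ(R)),  h(tree(Q,0),Q,X) = h(R,X2,succ(p(true,0))),  tree(Y,p(true,X)) = tree(Q,Y).
Decompose p/2: Z = p(tree(Y2,0),p(0,X2)),  Y2 = succ(R).
Bind Z := p(tree(Y2,0),p(0,X2)); no other remaining equation mentions Z.
Bind Y2 := succ(R); no other remaining equation mentions Y2. Substituting into the earlier binding gives Z := p(tree(succ(R),0),p(0,X2)).
Decompose h/3: tree(Q,0) = R,  Q = X2,  X = succ(p(true,0)).
Bind R := tree(Q,0); no other remaining equation mentions R. Substituting into the earlier bindings gives Z := p(tree(succ(tree(Q,0)),0),p(0,X2)), Y2 := succ(tree(Q,0)).
Bind Q := X2; substituting into the one remaining equation that mentions Q gives: tree(Y,p(true,X)) = tree(X2,Y). Substituting into the earlier bindings gives Z := p(tree(succ(tree(X2,0)),0),p(0,X2)), Y2 := succ(tree(X2,0)), R := tree(X2,0).
Bind X := succ(p(true,0)); substituting into the remaining equation gives: tree(Y,p(true,succ(p(true,0)))) = tree(X2,Y).
Decompose tree/2: Y = X2,  p(true,succ(p(true,0))) = Y.
Bind Y := X2; substituting into the remaining equation gives: p(true,succ(p(true,0))) = X2.
Bind X2 := p(true,succ(p(true,0))). Substituting into the earlier bindings gives Z := p(tree(succ(tree(p(true,succ(p(true,0))),0)),0),p(0,p(true,succ(p(true,0))))), Y2 := succ(tree(p(true,succ(p(true,0))),0)), R := tree(p(true,succ(p(true,0))),0), Q := p(true,succ(p(true,0))), Y := p(true,succ(p(true,0))).
MGU = { Z = p(tree(succ(tree(p(true,succ(p(true,0))),0)),0),p(0,p(true,succ(p(true,0))))), Y2 = succ(tree(p(true,succ(p(true,0))),0)), R = tree(p(true,succ(p(true,0))),0), Q = p(true,succ(p(true,0))), X = succ(p(true,0)), Y = p(true,succ(p(true,0))), X2 = p(true,succ(p(true,0))) }, so X2 = p(true,succ(p(true,0))).

p(true,succ(p(true,0)))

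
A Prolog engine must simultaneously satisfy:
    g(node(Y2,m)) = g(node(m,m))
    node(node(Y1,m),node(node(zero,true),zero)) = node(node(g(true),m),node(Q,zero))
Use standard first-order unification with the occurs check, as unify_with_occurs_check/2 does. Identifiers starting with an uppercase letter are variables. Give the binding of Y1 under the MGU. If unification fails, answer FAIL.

g(true)

Decompose g/1: node(Y2,m) = node(m,m).
Decompose node/2: Y2 = m,  m = m.
Bind Y2 := m; no other remaining equation mentions Y2.
Delete trivial equation m = m.
Decompose node/2: node(Y1,m) = node(g(true),m),  node(node(zero,true),zero) = node(Q,zero).
Decompose node/2: Y1 = g(true),  m = m.
Bind Y1 := g(true); no other remaining equation mentions Y1.
Delete trivial equation m = m.
Decompose node/2: node(zero,true) = Q,  zero = zero.
Bind Q := node(zero,true); no other remaining equation mentions Q.
Delete trivial equation zero = zero.
MGU = { Y2 ↦ m, Y1 ↦ g(true), Q ↦ node(zero,true) }, so Y1 ↦ g(true).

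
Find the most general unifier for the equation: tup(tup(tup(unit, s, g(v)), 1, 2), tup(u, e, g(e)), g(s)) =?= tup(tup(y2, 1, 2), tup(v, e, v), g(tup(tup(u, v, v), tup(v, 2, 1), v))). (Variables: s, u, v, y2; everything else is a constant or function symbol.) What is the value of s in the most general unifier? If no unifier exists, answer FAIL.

Decompose tup/3: tup(tup(unit, s, g(v)), 1, 2) =?= tup(y2, 1, 2),  tup(u, e, g(e)) =?= tup(v, e, v),  g(s) =?= g(tup(tup(u, v, v), tup(v, 2, 1), v)).
Decompose tup/3: tup(unit, s, g(v)) =?= y2,  1 =?= 1,  2 =?= 2.
Bind y2 := tup(unit, s, g(v)); no other remaining equation mentions y2.
Delete trivial equation 1 =?= 1.
Delete trivial equation 2 =?= 2.
Decompose tup/3: u =?= v,  e =?= e,  g(e) =?= v.
Bind u := v; substituting into the one remaining equation that mentions u gives: g(s) =?= g(tup(tup(v, v, v), tup(v, 2, 1), v)).
Delete trivial equation e =?= e.
Bind v := g(e); substituting into the remaining equation gives: g(s) =?= g(tup(tup(g(e), g(e), g(e)), tup(g(e), 2, 1), g(e))). Substituting into the earlier bindings gives y2 := tup(unit, s, g(g(e))), u := g(e).
Decompose g/1: s =?= tup(tup(g(e), g(e), g(e)), tup(g(e), 2, 1), g(e)).
Bind s := tup(tup(g(e), g(e), g(e)), tup(g(e), 2, 1), g(e)). Substituting into the earlier binding gives y2 := tup(unit, tup(tup(g(e), g(e), g(e)), tup(g(e), 2, 1), g(e)), g(g(e))).
MGU = { y2 ↦ tup(unit, tup(tup(g(e), g(e), g(e)), tup(g(e), 2, 1), g(e)), g(g(e))), u ↦ g(e), v ↦ g(e), s ↦ tup(tup(g(e), g(e), g(e)), tup(g(e), 2, 1), g(e)) }, so s ↦ tup(tup(g(e), g(e), g(e)), tup(g(e), 2, 1), g(e)).

tup(tup(g(e), g(e), g(e)), tup(g(e), 2, 1), g(e))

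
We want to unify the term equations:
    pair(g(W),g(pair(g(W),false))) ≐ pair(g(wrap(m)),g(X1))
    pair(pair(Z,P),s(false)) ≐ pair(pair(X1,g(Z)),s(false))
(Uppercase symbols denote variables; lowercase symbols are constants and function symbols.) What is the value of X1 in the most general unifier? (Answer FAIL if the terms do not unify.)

Decompose pair/2: g(W) ≐ g(wrap(m)),  g(pair(g(W),false)) ≐ g(X1).
Decompose g/1: W ≐ wrap(m).
Bind W := wrap(m); substituting into the one remaining equation that mentions W gives: g(pair(g(wrap(m)),false)) ≐ g(X1).
Decompose g/1: pair(g(wrap(m)),false) ≐ X1.
Bind X1 := pair(g(wrap(m)),false); substituting into the remaining equation gives: pair(pair(Z,P),s(false)) ≐ pair(pair(pair(g(wrap(m)),false),g(Z)),s(false)).
Decompose pair/2: pair(Z,P) ≐ pair(pair(g(wrap(m)),false),g(Z)),  s(false) ≐ s(false).
Decompose pair/2: Z ≐ pair(g(wrap(m)),false),  P ≐ g(Z).
Bind Z := pair(g(wrap(m)),false); substituting into the one remaining equation that mentions Z gives: P ≐ g(pair(g(wrap(m)),false)).
Bind P := g(pair(g(wrap(m)),false)); no other remaining equation mentions P.
Delete trivial equation s(false) ≐ s(false).
MGU = { W := wrap(m), X1 := pair(g(wrap(m)),false), Z := pair(g(wrap(m)),false), P := g(pair(g(wrap(m)),false)) }, so X1 := pair(g(wrap(m)),false).

pair(g(wrap(m)),false)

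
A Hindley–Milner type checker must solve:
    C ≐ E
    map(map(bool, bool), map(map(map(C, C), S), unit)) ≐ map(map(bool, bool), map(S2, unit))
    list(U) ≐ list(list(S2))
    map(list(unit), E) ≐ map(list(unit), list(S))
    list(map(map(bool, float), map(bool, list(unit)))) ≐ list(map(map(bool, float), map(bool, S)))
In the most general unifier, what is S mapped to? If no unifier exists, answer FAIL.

list(unit)

Bind C := E; substituting into the one remaining equation that mentions C gives: map(map(bool, bool), map(map(map(E, E), S), unit)) ≐ map(map(bool, bool), map(S2, unit)).
Decompose map/2: map(bool, bool) ≐ map(bool, bool),  map(map(map(E, E), S), unit) ≐ map(S2, unit).
Delete trivial equation map(bool, bool) ≐ map(bool, bool).
Decompose map/2: map(map(E, E), S) ≐ S2,  unit ≐ unit.
Bind S2 := map(map(E, E), S); substituting into the one remaining equation that mentions S2 gives: list(U) ≐ list(list(map(map(E, E), S))).
Delete trivial equation unit ≐ unit.
Decompose list/1: U ≐ list(map(map(E, E), S)).
Bind U := list(map(map(E, E), S)); no other remaining equation mentions U.
Decompose map/2: list(unit) ≐ list(unit),  E ≐ list(S).
Delete trivial equation list(unit) ≐ list(unit).
Bind E := list(S); no other remaining equation mentions E. Substituting into the earlier bindings gives C := list(S), S2 := map(map(list(S), list(S)), S), U := list(map(map(list(S), list(S)), S)).
Decompose list/1: map(map(bool, float), map(bool, list(unit))) ≐ map(map(bool, float), map(bool, S)).
Decompose map/2: map(bool, float) ≐ map(bool, float),  map(bool, list(unit)) ≐ map(bool, S).
Delete trivial equation map(bool, float) ≐ map(bool, float).
Decompose map/2: bool ≐ bool,  list(unit) ≐ S.
Delete trivial equation bool ≐ bool.
Bind S := list(unit). Substituting into the earlier bindings gives C := list(list(unit)), S2 := map(map(list(list(unit)), list(list(unit))), list(unit)), U := list(map(map(list(list(unit)), list(list(unit))), list(unit))), E := list(list(unit)).
MGU = { C ↦ list(list(unit)), S2 ↦ map(map(list(list(unit)), list(list(unit))), list(unit)), U ↦ list(map(map(list(list(unit)), list(list(unit))), list(unit))), E ↦ list(list(unit)), S ↦ list(unit) }, so S ↦ list(unit).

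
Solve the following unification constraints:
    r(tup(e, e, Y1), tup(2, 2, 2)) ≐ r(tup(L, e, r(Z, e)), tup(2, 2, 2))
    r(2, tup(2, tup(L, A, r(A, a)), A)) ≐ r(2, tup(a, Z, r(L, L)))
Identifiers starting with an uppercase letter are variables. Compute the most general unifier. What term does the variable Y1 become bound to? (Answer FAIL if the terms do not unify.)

Decompose r/2: tup(e, e, Y1) ≐ tup(L, e, r(Z, e)),  tup(2, 2, 2) ≐ tup(2, 2, 2).
Decompose tup/3: e ≐ L,  e ≐ e,  Y1 ≐ r(Z, e).
Bind L := e; substituting into the one remaining equation that mentions L gives: r(2, tup(2, tup(e, A, r(A, a)), A)) ≐ r(2, tup(a, Z, r(e, e))).
Delete trivial equation e ≐ e.
Bind Y1 := r(Z, e); no other remaining equation mentions Y1.
Delete trivial equation tup(2, 2, 2) ≐ tup(2, 2, 2).
Decompose r/2: 2 ≐ 2,  tup(2, tup(e, A, r(A, a)), A) ≐ tup(a, Z, r(e, e)).
Delete trivial equation 2 ≐ 2.
Decompose tup/3: 2 ≐ a,  tup(e, A, r(A, a)) ≐ Z,  A ≐ r(e, e).
Clash: constants 2 and a differ; no unifier exists.

FAIL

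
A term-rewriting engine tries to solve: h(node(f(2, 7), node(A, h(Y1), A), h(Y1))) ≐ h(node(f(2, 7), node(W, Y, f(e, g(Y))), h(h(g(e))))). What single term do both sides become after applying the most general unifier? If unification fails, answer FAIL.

Decompose h/1: node(f(2, 7), node(A, h(Y1), A), h(Y1)) ≐ node(f(2, 7), node(W, Y, f(e, g(Y))), h(h(g(e)))).
Decompose node/3: f(2, 7) ≐ f(2, 7),  node(A, h(Y1), A) ≐ node(W, Y, f(e, g(Y))),  h(Y1) ≐ h(h(g(e))).
Delete trivial equation f(2, 7) ≐ f(2, 7).
Decompose node/3: A ≐ W,  h(Y1) ≐ Y,  A ≐ f(e, g(Y)).
Bind A := W; substituting into the one remaining equation that mentions A gives: W ≐ f(e, g(Y)).
Bind Y := h(Y1); substituting into the one remaining equation that mentions Y gives: W ≐ f(e, g(h(Y1))).
Bind W := f(e, g(h(Y1))); no other remaining equation mentions W. Substituting into the earlier binding gives A := f(e, g(h(Y1))).
Decompose h/1: Y1 ≐ h(g(e)).
Bind Y1 := h(g(e)). Substituting into the earlier bindings gives A := f(e, g(h(h(g(e))))), Y := h(h(g(e))), W := f(e, g(h(h(g(e))))).
Applying the MGU to either side gives h(node(f(2, 7), node(f(e, g(h(h(g(e))))), h(h(g(e))), f(e, g(h(h(g(e)))))), h(h(g(e))))).

h(node(f(2, 7), node(f(e, g(h(h(g(e))))), h(h(g(e))), f(e, g(h(h(g(e)))))), h(h(g(e)))))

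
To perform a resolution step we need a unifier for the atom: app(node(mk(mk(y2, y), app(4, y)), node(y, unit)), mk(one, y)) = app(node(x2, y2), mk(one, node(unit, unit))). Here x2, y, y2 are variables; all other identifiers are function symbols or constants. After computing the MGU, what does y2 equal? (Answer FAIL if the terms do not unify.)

Decompose app/2: node(mk(mk(y2, y), app(4, y)), node(y, unit)) = node(x2, y2),  mk(one, y) = mk(one, node(unit, unit)).
Decompose node/2: mk(mk(y2, y), app(4, y)) = x2,  node(y, unit) = y2.
Bind x2 := mk(mk(y2, y), app(4, y)); no other remaining equation mentions x2.
Bind y2 := node(y, unit); no other remaining equation mentions y2. Substituting into the earlier binding gives x2 := mk(mk(node(y, unit), y), app(4, y)).
Decompose mk/2: one = one,  y = node(unit, unit).
Delete trivial equation one = one.
Bind y := node(unit, unit). Substituting into the earlier bindings gives x2 := mk(mk(node(node(unit, unit), unit), node(unit, unit)), app(4, node(unit, unit))), y2 := node(node(unit, unit), unit).
MGU = { x2 ↦ mk(mk(node(node(unit, unit), unit), node(unit, unit)), app(4, node(unit, unit))), y2 ↦ node(node(unit, unit), unit), y ↦ node(unit, unit) }, so y2 ↦ node(node(unit, unit), unit).

node(node(unit, unit), unit)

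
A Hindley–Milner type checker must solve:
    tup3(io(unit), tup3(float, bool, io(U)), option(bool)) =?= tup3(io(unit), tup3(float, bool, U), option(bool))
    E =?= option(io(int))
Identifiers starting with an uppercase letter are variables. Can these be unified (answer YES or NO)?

Decompose tup3/3: io(unit) =?= io(unit),  tup3(float, bool, io(U)) =?= tup3(float, bool, U),  option(bool) =?= option(bool).
Delete trivial equation io(unit) =?= io(unit).
Decompose tup3/3: float =?= float,  bool =?= bool,  io(U) =?= U.
Delete trivial equation float =?= float.
Delete trivial equation bool =?= bool.
Occurs check fails: U occurs in io(U); the equation U =?= io(U) has no finite solution.

NO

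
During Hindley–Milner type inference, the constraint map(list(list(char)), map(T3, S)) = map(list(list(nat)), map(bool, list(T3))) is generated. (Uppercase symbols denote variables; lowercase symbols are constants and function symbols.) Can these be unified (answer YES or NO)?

Decompose map/2: list(list(char)) = list(list(nat)),  map(T3, S) = map(bool, list(T3)).
Decompose list/1: list(char) = list(nat).
Decompose list/1: char = nat.
Clash: constants char and nat differ; no unifier exists.

NO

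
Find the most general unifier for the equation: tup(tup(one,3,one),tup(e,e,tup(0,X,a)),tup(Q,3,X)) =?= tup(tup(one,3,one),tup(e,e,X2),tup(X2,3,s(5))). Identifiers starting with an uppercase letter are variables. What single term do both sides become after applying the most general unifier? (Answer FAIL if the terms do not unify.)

Decompose tup/3: tup(one,3,one) =?= tup(one,3,one),  tup(e,e,tup(0,X,a)) =?= tup(e,e,X2),  tup(Q,3,X) =?= tup(X2,3,s(5)).
Delete trivial equation tup(one,3,one) =?= tup(one,3,one).
Decompose tup/3: e =?= e,  e =?= e,  tup(0,X,a) =?= X2.
Delete trivial equation e =?= e.
Delete trivial equation e =?= e.
Bind X2 := tup(0,X,a); substituting into the remaining equation gives: tup(Q,3,X) =?= tup(tup(0,X,a),3,s(5)).
Decompose tup/3: Q =?= tup(0,X,a),  3 =?= 3,  X =?= s(5).
Bind Q := tup(0,X,a); no other remaining equation mentions Q.
Delete trivial equation 3 =?= 3.
Bind X := s(5). Substituting into the earlier bindings gives X2 := tup(0,s(5),a), Q := tup(0,s(5),a).
Applying the MGU to either side gives tup(tup(one,3,one),tup(e,e,tup(0,s(5),a)),tup(tup(0,s(5),a),3,s(5))).

tup(tup(one,3,one),tup(e,e,tup(0,s(5),a)),tup(tup(0,s(5),a),3,s(5)))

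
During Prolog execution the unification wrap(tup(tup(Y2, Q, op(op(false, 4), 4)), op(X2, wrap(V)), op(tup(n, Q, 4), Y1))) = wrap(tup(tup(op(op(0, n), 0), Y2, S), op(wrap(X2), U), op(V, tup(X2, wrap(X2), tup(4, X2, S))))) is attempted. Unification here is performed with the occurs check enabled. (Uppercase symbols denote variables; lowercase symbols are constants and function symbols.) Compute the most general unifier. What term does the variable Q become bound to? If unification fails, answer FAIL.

FAIL

Decompose wrap/1: tup(tup(Y2, Q, op(op(false, 4), 4)), op(X2, wrap(V)), op(tup(n, Q, 4), Y1)) = tup(tup(op(op(0, n), 0), Y2, S), op(wrap(X2), U), op(V, tup(X2, wrap(X2), tup(4, X2, S)))).
Decompose tup/3: tup(Y2, Q, op(op(false, 4), 4)) = tup(op(op(0, n), 0), Y2, S),  op(X2, wrap(V)) = op(wrap(X2), U),  op(tup(n, Q, 4), Y1) = op(V, tup(X2, wrap(X2), tup(4, X2, S))).
Decompose tup/3: Y2 = op(op(0, n), 0),  Q = Y2,  op(op(false, 4), 4) = S.
Bind Y2 := op(op(0, n), 0); substituting into the one remaining equation that mentions Y2 gives: Q = op(op(0, n), 0).
Bind Q := op(op(0, n), 0); substituting into the one remaining equation that mentions Q gives: op(tup(n, op(op(0, n), 0), 4), Y1) = op(V, tup(X2, wrap(X2), tup(4, X2, S))).
Bind S := op(op(false, 4), 4); substituting into the one remaining equation that mentions S gives: op(tup(n, op(op(0, n), 0), 4), Y1) = op(V, tup(X2, wrap(X2), tup(4, X2, op(op(false, 4), 4)))).
Decompose op/2: X2 = wrap(X2),  wrap(V) = U.
Occurs check fails: X2 occurs in wrap(X2); the equation X2 = wrap(X2) has no finite solution.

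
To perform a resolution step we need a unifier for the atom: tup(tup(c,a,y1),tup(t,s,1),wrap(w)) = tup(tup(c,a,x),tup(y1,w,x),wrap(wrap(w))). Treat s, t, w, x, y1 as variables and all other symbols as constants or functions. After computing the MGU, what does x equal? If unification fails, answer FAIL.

Decompose tup/3: tup(c,a,y1) = tup(c,a,x),  tup(t,s,1) = tup(y1,w,x),  wrap(w) = wrap(wrap(w)).
Decompose tup/3: c = c,  a = a,  y1 = x.
Delete trivial equation c = c.
Delete trivial equation a = a.
Bind y1 := x; substituting into the one remaining equation that mentions y1 gives: tup(t,s,1) = tup(x,w,x).
Decompose tup/3: t = x,  s = w,  1 = x.
Bind t := x; no other remaining equation mentions t.
Bind s := w; no other remaining equation mentions s.
Bind x := 1; no other remaining equation mentions x. Substituting into the earlier bindings gives y1 := 1, t := 1.
Decompose wrap/1: w = wrap(w).
Occurs check fails: w occurs in wrap(w); the equation w = wrap(w) has no finite solution.

FAIL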